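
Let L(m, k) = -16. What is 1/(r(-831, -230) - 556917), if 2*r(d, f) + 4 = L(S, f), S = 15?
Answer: -1/556927 ≈ -1.7956e-6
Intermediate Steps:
r(d, f) = -10 (r(d, f) = -2 + (½)*(-16) = -2 - 8 = -10)
1/(r(-831, -230) - 556917) = 1/(-10 - 556917) = 1/(-556927) = -1/556927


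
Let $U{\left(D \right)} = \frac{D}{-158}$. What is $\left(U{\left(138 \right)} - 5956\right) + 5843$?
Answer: $- \frac{8996}{79} \approx -113.87$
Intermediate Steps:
$U{\left(D \right)} = - \frac{D}{158}$ ($U{\left(D \right)} = D \left(- \frac{1}{158}\right) = - \frac{D}{158}$)
$\left(U{\left(138 \right)} - 5956\right) + 5843 = \left(\left(- \frac{1}{158}\right) 138 - 5956\right) + 5843 = \left(- \frac{69}{79} - 5956\right) + 5843 = - \frac{470593}{79} + 5843 = - \frac{8996}{79}$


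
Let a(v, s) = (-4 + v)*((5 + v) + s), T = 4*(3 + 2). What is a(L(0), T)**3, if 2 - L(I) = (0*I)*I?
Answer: -157464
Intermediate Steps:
L(I) = 2 (L(I) = 2 - 0*I*I = 2 - 0*I = 2 - 1*0 = 2 + 0 = 2)
T = 20 (T = 4*5 = 20)
a(v, s) = (-4 + v)*(5 + s + v)
a(L(0), T)**3 = (-20 + 2 + 2**2 - 4*20 + 20*2)**3 = (-20 + 2 + 4 - 80 + 40)**3 = (-54)**3 = -157464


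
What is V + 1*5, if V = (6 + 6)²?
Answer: 149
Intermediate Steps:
V = 144 (V = 12² = 144)
V + 1*5 = 144 + 1*5 = 144 + 5 = 149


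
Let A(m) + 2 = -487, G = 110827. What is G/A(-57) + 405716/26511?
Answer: -304415497/1440431 ≈ -211.34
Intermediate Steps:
A(m) = -489 (A(m) = -2 - 487 = -489)
G/A(-57) + 405716/26511 = 110827/(-489) + 405716/26511 = 110827*(-1/489) + 405716*(1/26511) = -110827/489 + 405716/26511 = -304415497/1440431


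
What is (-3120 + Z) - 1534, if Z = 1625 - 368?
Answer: -3397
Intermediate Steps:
Z = 1257
(-3120 + Z) - 1534 = (-3120 + 1257) - 1534 = -1863 - 1534 = -3397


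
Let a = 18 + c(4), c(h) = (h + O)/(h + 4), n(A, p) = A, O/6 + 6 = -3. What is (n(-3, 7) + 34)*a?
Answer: 1457/4 ≈ 364.25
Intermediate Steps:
O = -54 (O = -36 + 6*(-3) = -36 - 18 = -54)
c(h) = (-54 + h)/(4 + h) (c(h) = (h - 54)/(h + 4) = (-54 + h)/(4 + h))
a = 47/4 (a = 18 + (-54 + 4)/(4 + 4) = 18 - 50/8 = 18 + (⅛)*(-50) = 18 - 25/4 = 47/4 ≈ 11.750)
(n(-3, 7) + 34)*a = (-3 + 34)*(47/4) = 31*(47/4) = 1457/4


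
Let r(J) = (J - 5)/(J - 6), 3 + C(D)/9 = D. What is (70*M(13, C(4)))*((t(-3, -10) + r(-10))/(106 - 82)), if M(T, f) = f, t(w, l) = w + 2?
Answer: -105/64 ≈ -1.6406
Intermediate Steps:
C(D) = -27 + 9*D
t(w, l) = 2 + w
r(J) = (-5 + J)/(-6 + J)
(70*M(13, C(4)))*((t(-3, -10) + r(-10))/(106 - 82)) = (70*(-27 + 9*4))*(((2 - 3) + (-5 - 10)/(-6 - 10))/(106 - 82)) = (70*(-27 + 36))*((-1 - 15/(-16))/24) = (70*9)*((-1 - 1/16*(-15))*(1/24)) = 630*((-1 + 15/16)*(1/24)) = 630*(-1/16*1/24) = 630*(-1/384) = -105/64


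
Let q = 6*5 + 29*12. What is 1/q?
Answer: 1/378 ≈ 0.0026455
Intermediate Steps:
q = 378 (q = 30 + 348 = 378)
1/q = 1/378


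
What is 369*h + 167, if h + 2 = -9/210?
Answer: -41077/70 ≈ -586.81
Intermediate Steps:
h = -143/70 (h = -2 - 9/210 = -2 - 9*1/210 = -2 - 3/70 = -143/70 ≈ -2.0429)
369*h + 167 = 369*(-143/70) + 167 = -52767/70 + 167 = -41077/70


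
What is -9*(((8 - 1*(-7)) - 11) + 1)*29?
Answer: -1305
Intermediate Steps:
-9*(((8 - 1*(-7)) - 11) + 1)*29 = -9*(((8 + 7) - 11) + 1)*29 = -9*((15 - 11) + 1)*29 = -9*(4 + 1)*29 = -9*5*29 = -45*29 = -1305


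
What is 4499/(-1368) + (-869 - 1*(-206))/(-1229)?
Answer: -4622287/1681272 ≈ -2.7493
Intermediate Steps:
4499/(-1368) + (-869 - 1*(-206))/(-1229) = 4499*(-1/1368) + (-869 + 206)*(-1/1229) = -4499/1368 - 663*(-1/1229) = -4499/1368 + 663/1229 = -4622287/1681272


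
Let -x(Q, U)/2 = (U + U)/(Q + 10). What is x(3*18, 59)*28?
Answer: -413/4 ≈ -103.25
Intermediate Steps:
x(Q, U) = -4*U/(10 + Q) (x(Q, U) = -2*(U + U)/(Q + 10) = -2*2*U/(10 + Q) = -4*U/(10 + Q))
x(3*18, 59)*28 = -4*59/(10 + 3*18)*28 = -4*59/(10 + 54)*28 = -4*59/64*28 = -4*59*1/64*28 = -59/16*28 = -413/4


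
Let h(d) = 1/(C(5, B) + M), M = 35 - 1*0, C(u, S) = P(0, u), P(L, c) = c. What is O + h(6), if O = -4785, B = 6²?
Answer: -191399/40 ≈ -4785.0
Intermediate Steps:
B = 36
C(u, S) = u
M = 35 (M = 35 + 0 = 35)
h(d) = 1/40 (h(d) = 1/(5 + 35) = 1/40)
O + h(6) = -4785 + 1/40 = -191399/40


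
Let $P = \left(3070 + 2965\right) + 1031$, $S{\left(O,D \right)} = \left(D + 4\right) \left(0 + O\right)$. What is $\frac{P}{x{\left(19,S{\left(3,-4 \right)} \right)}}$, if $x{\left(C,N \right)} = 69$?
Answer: $\frac{7066}{69} \approx 102.41$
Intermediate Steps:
$S{\left(O,D \right)} = O \left(4 + D\right)$ ($S{\left(O,D \right)} = \left(4 + D\right) O = O \left(4 + D\right)$)
$P = 7066$ ($P = 6035 + 1031 = 7066$)
$\frac{P}{x{\left(19,S{\left(3,-4 \right)} \right)}} = \frac{7066}{69}$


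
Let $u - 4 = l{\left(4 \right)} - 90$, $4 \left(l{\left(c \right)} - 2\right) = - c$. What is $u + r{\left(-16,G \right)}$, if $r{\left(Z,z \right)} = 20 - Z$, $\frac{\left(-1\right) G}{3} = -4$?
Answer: $-49$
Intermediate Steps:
$G = 12$ ($G = \left(-3\right) \left(-4\right) = 12$)
$l{\left(c \right)} = 2 - \frac{c}{4}$ ($l{\left(c \right)} = 2 + \frac{\left(-1\right) c}{4} = 2 - \frac{c}{4}$)
$u = -85$ ($u = 4 + \left(\left(2 - 1\right) - 90\right) = 4 + \left(1 - 90\right) = 4 - 89 = -85$)
$u + r{\left(-16,G \right)} = -85 + \left(20 - -16\right) = -85 + \left(20 + 16\right) = -85 + 36 = -49$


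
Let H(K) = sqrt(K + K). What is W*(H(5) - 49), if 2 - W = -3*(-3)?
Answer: 343 - 7*sqrt(10) ≈ 320.86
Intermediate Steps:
H(K) = sqrt(2)*sqrt(K) (H(K) = sqrt(2*K) = sqrt(2)*sqrt(K))
W = -7 (W = 2 - (-3)*(-3) = 2 - 1*9 = 2 - 9 = -7)
W*(H(5) - 49) = -7*(sqrt(2)*sqrt(5) - 49) = -7*(sqrt(10) - 49) = -7*(-49 + sqrt(10)) = 343 - 7*sqrt(10)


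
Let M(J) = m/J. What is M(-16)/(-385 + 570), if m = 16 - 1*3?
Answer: -13/2960 ≈ -0.0043919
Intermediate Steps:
m = 13 (m = 16 - 3 = 13)
M(J) = 13/J
M(-16)/(-385 + 570) = (13/(-16))/(-385 + 570) = (13*(-1/16))/185 = (1/185)*(-13/16) = -13/2960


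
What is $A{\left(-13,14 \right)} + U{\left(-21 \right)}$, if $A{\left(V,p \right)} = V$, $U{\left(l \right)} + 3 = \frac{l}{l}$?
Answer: $-15$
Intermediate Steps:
$U{\left(l \right)} = -2$ ($U{\left(l \right)} = -3 + \frac{l}{l} = -3 + 1 = -2$)
$A{\left(-13,14 \right)} + U{\left(-21 \right)} = -13 - 2 = -15$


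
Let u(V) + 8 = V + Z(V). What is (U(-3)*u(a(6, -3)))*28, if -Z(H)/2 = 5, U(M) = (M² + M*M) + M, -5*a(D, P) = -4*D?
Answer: -5544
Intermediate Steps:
a(D, P) = 4*D/5 (a(D, P) = -(-4)*D/5 = 4*D/5)
U(M) = M + 2*M² (U(M) = (M² + M²) + M = 2*M² + M = M + 2*M²)
Z(H) = -10 (Z(H) = -2*5 = -10)
u(V) = -18 + V (u(V) = -8 + (V - 10) = -8 + (-10 + V) = -18 + V)
(U(-3)*u(a(6, -3)))*28 = ((-3*(1 + 2*(-3)))*(-18 + (⅘)*6))*28 = ((-3*(1 - 6))*(-18 + 24/5))*28 = (-3*(-5)*(-66/5))*28 = (15*(-66/5))*28 = -198*28 = -5544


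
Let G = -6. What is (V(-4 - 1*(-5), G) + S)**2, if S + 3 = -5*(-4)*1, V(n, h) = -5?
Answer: 144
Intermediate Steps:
S = 17 (S = -3 - 5*(-4)*1 = -3 + 20*1 = -3 + 20 = 17)
(V(-4 - 1*(-5), G) + S)**2 = (-5 + 17)**2 = 12**2 = 144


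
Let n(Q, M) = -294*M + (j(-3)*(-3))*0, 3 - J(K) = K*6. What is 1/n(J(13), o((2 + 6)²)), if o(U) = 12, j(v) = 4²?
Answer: -1/3528 ≈ -0.00028345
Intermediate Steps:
j(v) = 16
J(K) = 3 - 6*K (J(K) = 3 - K*6 = 3 - 6*K)
n(Q, M) = -294*M (n(Q, M) = -294*M + (16*(-3))*0 = -294*M - 48*0 = -294*M + 0 = -294*M)
1/n(J(13), o((2 + 6)²)) = 1/(-294*12) = 1/(-3528) = -1/3528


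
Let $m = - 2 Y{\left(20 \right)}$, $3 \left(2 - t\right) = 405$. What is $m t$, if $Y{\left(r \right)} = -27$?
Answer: $-7182$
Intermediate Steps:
$t = -133$ ($t = 2 - 135 = -133$)
$m = 54$ ($m = \left(-2\right) \left(-27\right) = 54$)
$m t = 54 \left(-133\right) = -7182$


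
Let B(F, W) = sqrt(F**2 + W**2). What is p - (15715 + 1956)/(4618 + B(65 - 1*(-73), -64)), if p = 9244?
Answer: 98420665309/10651392 + 17671*sqrt(5785)/10651392 ≈ 9240.3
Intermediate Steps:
p - (15715 + 1956)/(4618 + B(65 - 1*(-73), -64)) = 9244 - (15715 + 1956)/(4618 + sqrt((65 - 1*(-73))**2 + (-64)**2)) = 9244 - 17671/(4618 + sqrt((65 + 73)**2 + 4096)) = 9244 - 17671/(4618 + sqrt(138**2 + 4096)) = 9244 - 17671/(4618 + sqrt(19044 + 4096)) = 9244 - 17671/(4618 + sqrt(23140)) = 9244 - 17671/(4618 + 2*sqrt(5785))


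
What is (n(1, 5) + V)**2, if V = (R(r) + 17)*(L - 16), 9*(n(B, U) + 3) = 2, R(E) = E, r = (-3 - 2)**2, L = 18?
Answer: 534361/81 ≈ 6597.0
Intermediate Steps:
r = 25 (r = (-5)**2 = 25)
n(B, U) = -25/9 (n(B, U) = -3 + (1/9)*2 = -3 + 2/9 = -25/9)
V = 84 (V = (25 + 17)*(18 - 16) = 42*2 = 84)
(n(1, 5) + V)**2 = (-25/9 + 84)**2 = (731/9)**2 = 534361/81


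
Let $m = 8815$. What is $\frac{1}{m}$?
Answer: $\frac{1}{8815} \approx 0.00011344$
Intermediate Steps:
$\frac{1}{m} = \frac{1}{8815}$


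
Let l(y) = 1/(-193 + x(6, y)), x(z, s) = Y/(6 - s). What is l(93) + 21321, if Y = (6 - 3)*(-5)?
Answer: 119227003/5592 ≈ 21321.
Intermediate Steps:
Y = -15 (Y = 3*(-5) = -15)
x(z, s) = -15/(6 - s)
l(y) = 1/(-193 + 15/(-6 + y))
l(93) + 21321 = (6 - 1*93)/(-1173 + 193*93) + 21321 = (6 - 93)/(-1173 + 17949) + 21321 = -87/16776 + 21321 = (1/16776)*(-87) + 21321 = -29/5592 + 21321 = 119227003/5592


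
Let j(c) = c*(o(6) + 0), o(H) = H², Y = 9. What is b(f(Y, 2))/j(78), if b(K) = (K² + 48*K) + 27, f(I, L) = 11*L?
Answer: 1567/2808 ≈ 0.55805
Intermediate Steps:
j(c) = 36*c (j(c) = c*(6² + 0) = c*(36 + 0) = c*36 = 36*c)
b(K) = 27 + K² + 48*K
b(f(Y, 2))/j(78) = (27 + (11*2)² + 48*(11*2))/((36*78)) = (27 + 22² + 48*22)/2808 = (27 + 484 + 1056)*(1/2808) = 1567*(1/2808) = 1567/2808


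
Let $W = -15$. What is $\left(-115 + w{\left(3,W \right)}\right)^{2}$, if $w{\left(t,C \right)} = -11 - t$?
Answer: $16641$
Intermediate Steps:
$\left(-115 + w{\left(3,W \right)}\right)^{2} = \left(-115 - 14\right)^{2} = \left(-129\right)^{2} = 16641$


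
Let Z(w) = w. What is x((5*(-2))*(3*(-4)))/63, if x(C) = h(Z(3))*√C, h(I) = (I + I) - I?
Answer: 2*√30/21 ≈ 0.52164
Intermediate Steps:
h(I) = I (h(I) = 2*I - I = I)
x(C) = 3*√C
x((5*(-2))*(3*(-4)))/63 = (3*√((5*(-2))*(3*(-4))))/63 = (3*√(-10*(-12)))*(1/63) = (3*√120)*(1/63) = (3*(2*√30))*(1/63) = (6*√30)*(1/63) = 2*√30/21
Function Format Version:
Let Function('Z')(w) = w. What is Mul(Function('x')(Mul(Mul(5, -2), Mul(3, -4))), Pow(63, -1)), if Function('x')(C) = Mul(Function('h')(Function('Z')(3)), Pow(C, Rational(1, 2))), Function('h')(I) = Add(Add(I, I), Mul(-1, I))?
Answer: Mul(Rational(2, 21), Pow(30, Rational(1, 2))) ≈ 0.52164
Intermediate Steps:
Function('h')(I) = I (Function('h')(I) = Add(Mul(2, I), Mul(-1, I)) = I)
Function('x')(C) = Mul(3, Pow(C, Rational(1, 2)))
Mul(Function('x')(Mul(Mul(5, -2), Mul(3, -4))), Pow(63, -1)) = Mul(Mul(3, Pow(Mul(Mul(5, -2), Mul(3, -4)), Rational(1, 2))), Pow(63, -1)) = Mul(Mul(3, Pow(Mul(-10, -12), Rational(1, 2))), Rational(1, 63)) = Mul(Mul(3, Pow(120, Rational(1, 2))), Rational(1, 63)) = Mul(Mul(3, Mul(2, Pow(30, Rational(1, 2)))), Rational(1, 63)) = Mul(Mul(6, Pow(30, Rational(1, 2))), Rational(1, 63)) = Mul(Rational(2, 21), Pow(30, Rational(1, 2)))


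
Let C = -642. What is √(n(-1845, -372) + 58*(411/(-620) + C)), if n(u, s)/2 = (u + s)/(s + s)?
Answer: I*√3581501765/310 ≈ 193.05*I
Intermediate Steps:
n(u, s) = (s + u)/s (n(u, s) = 2*((u + s)/(s + s)) = 2*((s + u)/((2*s))) = 2*((s + u)*(1/(2*s))) = 2*((s + u)/(2*s)) = (s + u)/s)
√(n(-1845, -372) + 58*(411/(-620) + C)) = √((-372 - 1845)/(-372) + 58*(411/(-620) - 642)) = √(-1/372*(-2217) + 58*(411*(-1/620) - 642)) = √(739/124 + 58*(-411/620 - 642)) = √(739/124 + 58*(-398451/620)) = √(739/124 - 11555079/310) = √(-23106463/620) = I*√3581501765/310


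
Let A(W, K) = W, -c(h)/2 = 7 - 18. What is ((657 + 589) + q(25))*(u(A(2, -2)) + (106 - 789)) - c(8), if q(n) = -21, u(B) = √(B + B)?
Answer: -834247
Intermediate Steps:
c(h) = 22 (c(h) = -2*(7 - 18) = -2*(-11) = 22)
u(B) = √2*√B (u(B) = √(2*B) = √2*√B)
((657 + 589) + q(25))*(u(A(2, -2)) + (106 - 789)) - c(8) = ((657 + 589) - 21)*(√2*√2 + (106 - 789)) - 1*22 = (1246 - 21)*(2 - 683) - 22 = 1225*(-681) - 22 = -834225 - 22 = -834247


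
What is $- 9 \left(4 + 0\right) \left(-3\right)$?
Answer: $108$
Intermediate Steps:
$- 9 \left(4 + 0\right) \left(-3\right) = \left(-9\right) 4 \left(-3\right) = \left(-36\right) \left(-3\right) = 108$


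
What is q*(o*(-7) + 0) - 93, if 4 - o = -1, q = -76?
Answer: 2567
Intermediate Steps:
o = 5 (o = 4 - 1*(-1) = 4 + 1 = 5)
q*(o*(-7) + 0) - 93 = -76*(5*(-7) + 0) - 93 = -76*(-35 + 0) - 93 = -76*(-35) - 93 = 2660 - 93 = 2567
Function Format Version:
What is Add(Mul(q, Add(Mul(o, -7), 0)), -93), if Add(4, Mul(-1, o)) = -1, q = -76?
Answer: 2567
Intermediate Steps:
o = 5 (o = Add(4, Mul(-1, -1)) = Add(4, 1) = 5)
Add(Mul(q, Add(Mul(o, -7), 0)), -93) = Add(Mul(-76, Add(Mul(5, -7), 0)), -93) = Add(Mul(-76, Add(-35, 0)), -93) = Add(Mul(-76, -35), -93) = Add(2660, -93) = 2567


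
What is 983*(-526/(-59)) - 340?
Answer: 496998/59 ≈ 8423.7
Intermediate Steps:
983*(-526/(-59)) - 340 = 983*(-526*(-1/59)) - 340 = 983*(526/59) - 340 = 517058/59 - 340 = 496998/59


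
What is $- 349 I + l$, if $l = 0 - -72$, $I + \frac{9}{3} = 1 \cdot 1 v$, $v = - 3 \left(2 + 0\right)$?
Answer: $3213$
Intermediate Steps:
$v = -6$ ($v = \left(-3\right) 2 = -6$)
$I = -9$ ($I = -3 + 1 \cdot 1 \left(-6\right) = -3 + 1 \left(-6\right) = -3 - 6 = -9$)
$l = 72$ ($l = 0 + 72 = 72$)
$- 349 I + l = \left(-349\right) \left(-9\right) + 72 = 3141 + 72 = 3213$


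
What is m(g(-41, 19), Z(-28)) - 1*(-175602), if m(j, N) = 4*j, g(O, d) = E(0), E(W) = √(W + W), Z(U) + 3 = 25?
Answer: 175602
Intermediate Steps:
Z(U) = 22 (Z(U) = -3 + 25 = 22)
E(W) = √2*√W (E(W) = √(2*W) = √2*√W)
g(O, d) = 0 (g(O, d) = √2*√0 = √2*0 = 0)
m(g(-41, 19), Z(-28)) - 1*(-175602) = 4*0 - 1*(-175602) = 0 + 175602 = 175602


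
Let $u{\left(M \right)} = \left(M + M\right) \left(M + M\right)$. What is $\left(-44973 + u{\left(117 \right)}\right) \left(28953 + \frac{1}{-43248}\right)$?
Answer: $\frac{4083291617523}{14416} \approx 2.8325 \cdot 10^{8}$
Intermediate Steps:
$u{\left(M \right)} = 4 M^{2}$ ($u{\left(M \right)} = 2 M 2 M = 4 M^{2}$)
$\left(-44973 + u{\left(117 \right)}\right) \left(28953 + \frac{1}{-43248}\right) = \left(-44973 + 4 \cdot 117^{2}\right) \left(28953 + \frac{1}{-43248}\right) = \left(-44973 + 4 \cdot 13689\right) \left(28953 - \frac{1}{43248}\right) = \left(-44973 + 54756\right) \frac{1252159343}{43248} = 9783 \cdot \frac{1252159343}{43248} = \frac{4083291617523}{14416}$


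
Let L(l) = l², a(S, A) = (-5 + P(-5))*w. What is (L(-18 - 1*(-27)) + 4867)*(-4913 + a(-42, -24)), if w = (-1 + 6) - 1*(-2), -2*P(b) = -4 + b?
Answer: -24326842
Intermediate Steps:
P(b) = 2 - b/2 (P(b) = -(-4 + b)/2 = 2 - b/2)
w = 7 (w = 5 + 2 = 7)
a(S, A) = -7/2 (a(S, A) = (-5 + (2 - ½*(-5)))*7 = (-5 + (2 + 5/2))*7 = (-5 + 9/2)*7 = -½*7 = -7/2)
(L(-18 - 1*(-27)) + 4867)*(-4913 + a(-42, -24)) = ((-18 - 1*(-27))² + 4867)*(-4913 - 7/2) = ((-18 + 27)² + 4867)*(-9833/2) = (9² + 4867)*(-9833/2) = (81 + 4867)*(-9833/2) = 4948*(-9833/2) = -24326842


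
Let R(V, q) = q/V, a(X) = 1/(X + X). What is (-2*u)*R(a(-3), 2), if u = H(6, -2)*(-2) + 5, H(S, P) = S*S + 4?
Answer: -1800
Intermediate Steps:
H(S, P) = 4 + S**2 (H(S, P) = S**2 + 4 = 4 + S**2)
a(X) = 1/(2*X)
u = -75 (u = (4 + 6**2)*(-2) + 5 = (4 + 36)*(-2) + 5 = 40*(-2) + 5 = -80 + 5 = -75)
(-2*u)*R(a(-3), 2) = (-2*(-75))*(2/(((1/2)/(-3)))) = 150*(2/(((1/2)*(-1/3)))) = 150*(2/(-1/6)) = 150*(2*(-6)) = 150*(-12) = -1800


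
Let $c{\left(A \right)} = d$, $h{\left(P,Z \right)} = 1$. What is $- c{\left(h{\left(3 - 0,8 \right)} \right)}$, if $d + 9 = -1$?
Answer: $10$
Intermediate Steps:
$d = -10$ ($d = -9 - 1 = -10$)
$c{\left(A \right)} = -10$
$- c{\left(h{\left(3 - 0,8 \right)} \right)} = \left(-1\right) \left(-10\right) = 10$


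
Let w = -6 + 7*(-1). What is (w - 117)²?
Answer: 16900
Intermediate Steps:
w = -13 (w = -6 - 7 = -13)
(w - 117)² = (-13 - 117)² = (-130)² = 16900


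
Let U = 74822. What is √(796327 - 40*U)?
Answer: I*√2196553 ≈ 1482.1*I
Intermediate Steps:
√(796327 - 40*U) = √(796327 - 40*74822) = √(796327 - 2992880) = √(-2196553) = I*√2196553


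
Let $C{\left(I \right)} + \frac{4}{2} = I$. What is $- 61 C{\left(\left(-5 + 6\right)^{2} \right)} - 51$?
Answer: $10$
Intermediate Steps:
$C{\left(I \right)} = -2 + I$
$- 61 C{\left(\left(-5 + 6\right)^{2} \right)} - 51 = - 61 \left(-2 + \left(-5 + 6\right)^{2}\right) - 51 = - 61 \left(-2 + 1^{2}\right) - 51 = - 61 \left(-2 + 1\right) - 51 = \left(-61\right) \left(-1\right) - 51 = 61 - 51 = 10$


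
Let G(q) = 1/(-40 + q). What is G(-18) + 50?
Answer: 2899/58 ≈ 49.983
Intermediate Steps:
G(-18) + 50 = 1/(-40 - 18) + 50 = 1/(-58) + 50 = -1/58 + 50 = 2899/58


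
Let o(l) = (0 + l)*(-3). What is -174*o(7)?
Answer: 3654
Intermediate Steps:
o(l) = -3*l (o(l) = l*(-3) = -3*l)
-174*o(7) = -(-522)*7 = -174*(-21) = 3654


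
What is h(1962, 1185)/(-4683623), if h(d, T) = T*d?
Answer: -2324970/4683623 ≈ -0.49640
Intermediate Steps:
h(1962, 1185)/(-4683623) = (1185*1962)/(-4683623) = 2324970*(-1/4683623) = -2324970/4683623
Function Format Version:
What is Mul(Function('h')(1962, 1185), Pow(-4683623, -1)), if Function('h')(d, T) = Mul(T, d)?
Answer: Rational(-2324970, 4683623) ≈ -0.49640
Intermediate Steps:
Mul(Function('h')(1962, 1185), Pow(-4683623, -1)) = Mul(Mul(1185, 1962), Pow(-4683623, -1)) = Mul(2324970, Rational(-1, 4683623)) = Rational(-2324970, 4683623)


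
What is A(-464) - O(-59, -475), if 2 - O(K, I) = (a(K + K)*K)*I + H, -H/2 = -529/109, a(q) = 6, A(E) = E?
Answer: 18278614/109 ≈ 1.6769e+5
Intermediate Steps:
H = 1058/109 (H = -(-1058)/109 = -2*(-529/109) = 1058/109 ≈ 9.7064)
O(K, I) = -840/109 - 6*I*K (O(K, I) = 2 - ((6*K)*I + 1058/109) = 2 - (6*I*K + 1058/109) = 2 - (1058/109 + 6*I*K) = 2 + (-1058/109 - 6*I*K) = -840/109 - 6*I*K)
A(-464) - O(-59, -475) = -464 - (-840/109 - 6*(-475)*(-59)) = -464 - (-840/109 - 168150) = -464 - 1*(-18329190/109) = -464 + 18329190/109 = 18278614/109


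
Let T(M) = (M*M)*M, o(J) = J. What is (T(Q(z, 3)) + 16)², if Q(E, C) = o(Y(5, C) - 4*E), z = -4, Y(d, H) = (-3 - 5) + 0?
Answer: 278784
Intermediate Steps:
Y(d, H) = -8 (Y(d, H) = -8 + 0 = -8)
Q(E, C) = -8 - 4*E
T(M) = M³ (T(M) = M²*M = M³)
(T(Q(z, 3)) + 16)² = ((-8 - 4*(-4))³ + 16)² = ((-8 + 16)³ + 16)² = (8³ + 16)² = (512 + 16)² = 528² = 278784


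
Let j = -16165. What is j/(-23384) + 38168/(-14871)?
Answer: -652130797/347743464 ≈ -1.8753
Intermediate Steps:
j/(-23384) + 38168/(-14871) = -16165/(-23384) + 38168/(-14871) = -16165*(-1/23384) + 38168*(-1/14871) = 16165/23384 - 38168/14871 = -652130797/347743464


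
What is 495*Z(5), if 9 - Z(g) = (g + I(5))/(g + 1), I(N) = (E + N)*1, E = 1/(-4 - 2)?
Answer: 14575/4 ≈ 3643.8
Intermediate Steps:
E = -1/6 (E = 1/(-6) = -1/6 ≈ -0.16667)
I(N) = -1/6 + N (I(N) = (-1/6 + N)*1 = -1/6 + N)
Z(g) = 9 - (29/6 + g)/(1 + g) (Z(g) = 9 - (g + (-1/6 + 5))/(g + 1) = 9 - (g + 29/6)/(1 + g) = 9 - (29/6 + g)/(1 + g))
495*Z(5) = 495*((25 + 48*5)/(6*(1 + 5))) = 495*((1/6)*(25 + 240)/6) = 495*((1/6)*(1/6)*265) = 495*(265/36) = 14575/4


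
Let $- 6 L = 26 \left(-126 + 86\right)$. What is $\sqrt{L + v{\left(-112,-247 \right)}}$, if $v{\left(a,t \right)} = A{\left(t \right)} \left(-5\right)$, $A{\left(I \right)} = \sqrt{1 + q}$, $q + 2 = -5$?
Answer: $\frac{\sqrt{1560 - 45 i \sqrt{6}}}{3} \approx 13.174 - 0.46484 i$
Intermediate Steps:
$q = -7$ ($q = -2 - 5 = -7$)
$A{\left(I \right)} = i \sqrt{6}$ ($A{\left(I \right)} = \sqrt{1 - 7} = \sqrt{-6} = i \sqrt{6}$)
$v{\left(a,t \right)} = - 5 i \sqrt{6}$ ($v{\left(a,t \right)} = i \sqrt{6} \left(-5\right) = - 5 i \sqrt{6}$)
$L = \frac{520}{3}$ ($L = - \frac{26 \left(-126 + 86\right)}{6} = - \frac{26 \left(-40\right)}{6} = \left(- \frac{1}{6}\right) \left(-1040\right) = \frac{520}{3} \approx 173.33$)
$\sqrt{L + v{\left(-112,-247 \right)}} = \sqrt{\frac{520}{3} - 5 i \sqrt{6}}$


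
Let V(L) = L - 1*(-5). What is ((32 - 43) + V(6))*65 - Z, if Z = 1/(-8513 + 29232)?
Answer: -1/20719 ≈ -4.8265e-5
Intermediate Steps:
V(L) = 5 + L (V(L) = L + 5 = 5 + L)
Z = 1/20719 ≈ 4.8265e-5
((32 - 43) + V(6))*65 - Z = ((32 - 43) + (5 + 6))*65 - 1*1/20719 = (-11 + 11)*65 - 1/20719 = 0*65 - 1/20719 = 0 - 1/20719 = -1/20719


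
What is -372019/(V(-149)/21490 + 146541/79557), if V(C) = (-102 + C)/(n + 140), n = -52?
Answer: -18656980257774320/92368882371 ≈ -2.0198e+5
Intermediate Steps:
V(C) = -51/44 + C/88 (V(C) = (-102 + C)/(-52 + 140) = (-102 + C)/88 = (-102 + C)*(1/88) = -51/44 + C/88)
-372019/(V(-149)/21490 + 146541/79557) = -372019/((-51/44 + (1/88)*(-149))/21490 + 146541/79557) = -372019/((-51/44 - 149/88)*(1/21490) + 146541*(1/79557)) = -372019/(-251/88*1/21490 + 48847/26519) = -372019/(-251/1891120 + 48847/26519) = -372019/92368882371/50150611280 = -372019*50150611280/92368882371 = -18656980257774320/92368882371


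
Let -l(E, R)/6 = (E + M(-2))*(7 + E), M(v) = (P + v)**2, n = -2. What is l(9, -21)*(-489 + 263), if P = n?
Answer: 542400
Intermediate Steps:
P = -2
M(v) = (-2 + v)**2
l(E, R) = -6*(7 + E)*(16 + E) (l(E, R) = -6*(E + (-2 - 2)**2)*(7 + E) = -6*(E + (-4)**2)*(7 + E) = -6*(E + 16)*(7 + E) = -6*(16 + E)*(7 + E) = -6*(7 + E)*(16 + E))
l(9, -21)*(-489 + 263) = (-672 - 138*9 - 6*9**2)*(-489 + 263) = (-672 - 1242 - 6*81)*(-226) = (-672 - 1242 - 486)*(-226) = -2400*(-226) = 542400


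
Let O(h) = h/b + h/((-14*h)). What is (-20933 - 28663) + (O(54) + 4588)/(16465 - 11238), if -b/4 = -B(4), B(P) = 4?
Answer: -14517087239/292712 ≈ -49595.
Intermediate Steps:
b = 16 (b = -(-4)*4 = -4*(-4) = 16)
O(h) = -1/14 + h/16 (O(h) = h/16 + h/((-14*h)) = h*(1/16) + h*(-1/(14*h)) = h/16 - 1/14 = -1/14 + h/16)
(-20933 - 28663) + (O(54) + 4588)/(16465 - 11238) = (-20933 - 28663) + ((-1/14 + (1/16)*54) + 4588)/(16465 - 11238) = -49596 + ((-1/14 + 27/8) + 4588)/5227 = -49596 + (185/56 + 4588)*(1/5227) = -49596 + (257113/56)*(1/5227) = -49596 + 257113/292712 = -14517087239/292712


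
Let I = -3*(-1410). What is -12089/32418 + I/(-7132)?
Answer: -27918361/28900647 ≈ -0.96601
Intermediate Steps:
I = 4230
-12089/32418 + I/(-7132) = -12089/32418 + 4230/(-7132) = -12089*1/32418 + 4230*(-1/7132) = -12089/32418 - 2115/3566 = -27918361/28900647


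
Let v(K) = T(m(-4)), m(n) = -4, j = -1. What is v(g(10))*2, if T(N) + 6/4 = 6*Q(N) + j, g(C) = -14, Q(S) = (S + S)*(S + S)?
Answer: 763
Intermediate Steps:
Q(S) = 4*S² (Q(S) = (2*S)*(2*S) = 4*S²)
T(N) = -5/2 + 24*N² (T(N) = -3/2 + (6*(4*N²) - 1) = -3/2 + (24*N² - 1) = -3/2 + (-1 + 24*N²) = -5/2 + 24*N²)
v(K) = 763/2 (v(K) = -5/2 + 24*(-4)² = -5/2 + 24*16 = -5/2 + 384 = 763/2)
v(g(10))*2 = (763/2)*2 = 763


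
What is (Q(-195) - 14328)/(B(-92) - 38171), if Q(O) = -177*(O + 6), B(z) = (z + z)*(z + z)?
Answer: -3825/863 ≈ -4.4322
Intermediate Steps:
B(z) = 4*z² (B(z) = (2*z)*(2*z) = 4*z²)
Q(O) = -1062 - 177*O (Q(O) = -177*(6 + O) = -1062 - 177*O)
(Q(-195) - 14328)/(B(-92) - 38171) = ((-1062 - 177*(-195)) - 14328)/(4*(-92)² - 38171) = ((-1062 + 34515) - 14328)/(4*8464 - 38171) = (33453 - 14328)/(33856 - 38171) = 19125/(-4315) = 19125*(-1/4315) = -3825/863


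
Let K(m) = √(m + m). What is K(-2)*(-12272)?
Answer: -24544*I ≈ -24544.0*I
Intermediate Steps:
K(m) = √2*√m (K(m) = √(2*m) = √2*√m)
K(-2)*(-12272) = (√2*√(-2))*(-12272) = (√2*(I*√2))*(-12272) = (2*I)*(-12272) = -24544*I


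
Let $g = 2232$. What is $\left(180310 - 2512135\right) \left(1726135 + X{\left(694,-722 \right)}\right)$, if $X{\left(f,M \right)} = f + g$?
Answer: $-4031867666325$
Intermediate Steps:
$X{\left(f,M \right)} = 2232 + f$ ($X{\left(f,M \right)} = f + 2232 = 2232 + f$)
$\left(180310 - 2512135\right) \left(1726135 + X{\left(694,-722 \right)}\right) = \left(180310 - 2512135\right) \left(1726135 + \left(2232 + 694\right)\right) = - 2331825 \left(1726135 + 2926\right) = \left(-2331825\right) 1729061 = -4031867666325$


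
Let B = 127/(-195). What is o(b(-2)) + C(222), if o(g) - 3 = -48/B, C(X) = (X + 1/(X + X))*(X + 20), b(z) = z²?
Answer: 1516872325/28194 ≈ 53801.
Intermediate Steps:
B = -127/195 (B = 127*(-1/195) = -127/195 ≈ -0.65128)
C(X) = (20 + X)*(X + 1/(2*X)) (C(X) = (X + 1/(2*X))*(20 + X) = (20 + X)*(X + 1/(2*X)))
o(g) = 9741/127 (o(g) = 3 - 48/(-127/195) = 3 - 48*(-195/127) = 3 + 9360/127 = 9741/127)
o(b(-2)) + C(222) = 9741/127 + (½ + 222² + 10/222 + 20*222) = 9741/127 + (½ + 49284 + 10*(1/222) + 4440) = 9741/127 + (½ + 49284 + 5/111 + 4440) = 9741/127 + 11926849/222 = 1516872325/28194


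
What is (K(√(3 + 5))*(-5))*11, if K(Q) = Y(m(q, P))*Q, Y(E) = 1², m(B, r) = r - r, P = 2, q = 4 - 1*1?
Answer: -110*√2 ≈ -155.56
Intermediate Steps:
q = 3 (q = 4 - 1 = 3)
m(B, r) = 0
Y(E) = 1
K(Q) = Q (K(Q) = 1*Q = Q)
(K(√(3 + 5))*(-5))*11 = (√(3 + 5)*(-5))*11 = (√8*(-5))*11 = ((2*√2)*(-5))*11 = -10*√2*11 = -110*√2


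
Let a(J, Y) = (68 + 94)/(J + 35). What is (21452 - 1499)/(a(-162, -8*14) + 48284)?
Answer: 2534031/6131906 ≈ 0.41325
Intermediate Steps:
a(J, Y) = 162/(35 + J)
(21452 - 1499)/(a(-162, -8*14) + 48284) = (21452 - 1499)/(162/(35 - 162) + 48284) = 19953/(162/(-127) + 48284) = 19953/(162*(-1/127) + 48284) = 19953/(-162/127 + 48284) = 19953/(6131906/127) = 19953*(127/6131906) = 2534031/6131906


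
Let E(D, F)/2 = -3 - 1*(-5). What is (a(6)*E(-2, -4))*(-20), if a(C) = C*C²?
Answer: -17280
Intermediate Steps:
E(D, F) = 4 (E(D, F) = 2*(-3 - 1*(-5)) = 2*(-3 + 5) = 2*2 = 4)
a(C) = C³
(a(6)*E(-2, -4))*(-20) = (6³*4)*(-20) = (216*4)*(-20) = 864*(-20) = -17280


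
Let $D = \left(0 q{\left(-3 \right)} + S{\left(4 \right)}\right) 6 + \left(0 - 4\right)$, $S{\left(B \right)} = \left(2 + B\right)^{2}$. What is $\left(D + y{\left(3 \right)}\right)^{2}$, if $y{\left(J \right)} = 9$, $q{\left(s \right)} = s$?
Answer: $48841$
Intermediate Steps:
$D = 212$ ($D = \left(0 \left(-3\right) + \left(2 + 4\right)^{2}\right) 6 + \left(0 - 4\right) = \left(0 + 6^{2}\right) 6 + \left(0 - 4\right) = \left(0 + 36\right) 6 - 4 = 36 \cdot 6 - 4 = 216 - 4 = 212$)
$\left(D + y{\left(3 \right)}\right)^{2} = \left(212 + 9\right)^{2} = 221^{2} = 48841$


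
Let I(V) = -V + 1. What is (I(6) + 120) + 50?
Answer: 165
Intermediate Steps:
I(V) = 1 - V
(I(6) + 120) + 50 = ((1 - 1*6) + 120) + 50 = ((1 - 6) + 120) + 50 = (-5 + 120) + 50 = 115 + 50 = 165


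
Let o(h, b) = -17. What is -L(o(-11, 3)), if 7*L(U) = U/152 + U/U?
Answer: -135/1064 ≈ -0.12688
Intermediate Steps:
L(U) = 1/7 + U/1064 (L(U) = (U/152 + U/U)/7 = (U*(1/152) + 1)/7 = (U/152 + 1)/7 = (1 + U/152)/7 = 1/7 + U/1064)
-L(o(-11, 3)) = -(1/7 + (1/1064)*(-17)) = -(1/7 - 17/1064) = -1*135/1064 = -135/1064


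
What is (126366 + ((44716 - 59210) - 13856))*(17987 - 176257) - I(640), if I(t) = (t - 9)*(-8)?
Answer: -15512987272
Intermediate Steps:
I(t) = 72 - 8*t (I(t) = (-9 + t)*(-8) = 72 - 8*t)
(126366 + ((44716 - 59210) - 13856))*(17987 - 176257) - I(640) = (126366 + ((44716 - 59210) - 13856))*(17987 - 176257) - (72 - 8*640) = (126366 + (-14494 - 13856))*(-158270) - (72 - 5120) = (126366 - 28350)*(-158270) - 1*(-5048) = 98016*(-158270) + 5048 = -15512992320 + 5048 = -15512987272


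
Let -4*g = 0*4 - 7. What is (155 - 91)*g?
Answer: 112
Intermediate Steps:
g = 7/4 (g = -(0*4 - 7)/4 = -(0 - 7)/4 = -¼*(-7) = 7/4 ≈ 1.7500)
(155 - 91)*g = (155 - 91)*(7/4) = 64*(7/4) = 112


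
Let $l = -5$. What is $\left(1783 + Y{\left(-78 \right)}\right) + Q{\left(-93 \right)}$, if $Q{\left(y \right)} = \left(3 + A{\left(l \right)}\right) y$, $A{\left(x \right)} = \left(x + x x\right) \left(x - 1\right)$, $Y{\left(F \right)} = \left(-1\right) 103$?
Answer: $12561$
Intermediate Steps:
$Y{\left(F \right)} = -103$
$A{\left(x \right)} = \left(-1 + x\right) \left(x + x^{2}\right)$ ($A{\left(x \right)} = \left(x + x^{2}\right) \left(-1 + x\right) = \left(-1 + x\right) \left(x + x^{2}\right)$)
$Q{\left(y \right)} = - 117 y$ ($Q{\left(y \right)} = \left(3 + \left(\left(-5\right)^{3} - -5\right)\right) y = \left(3 + \left(-125 + 5\right)\right) y = \left(3 - 120\right) y = - 117 y$)
$\left(1783 + Y{\left(-78 \right)}\right) + Q{\left(-93 \right)} = \left(1783 - 103\right) - -10881 = 1680 + 10881 = 12561$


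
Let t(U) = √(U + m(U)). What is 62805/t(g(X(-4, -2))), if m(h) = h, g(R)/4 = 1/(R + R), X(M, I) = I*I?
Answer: 62805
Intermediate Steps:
X(M, I) = I²
g(R) = 2/R (g(R) = 4/(R + R) = 4/((2*R)) = 4*(1/(2*R)) = 2/R)
t(U) = √2*√U (t(U) = √(U + U) = √(2*U) = √2*√U)
62805/t(g(X(-4, -2))) = 62805/((√2*√(2/((-2)²)))) = 62805/((√2*√(2/4))) = 62805/((√2*√(2*(¼)))) = 62805/((√2*√(½))) = 62805/((√2*(√2/2))) = 62805/1 = 62805*1 = 62805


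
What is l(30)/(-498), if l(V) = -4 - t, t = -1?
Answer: 1/166 ≈ 0.0060241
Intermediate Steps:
l(V) = -3 (l(V) = -4 - 1*(-1) = -4 + 1 = -3)
l(30)/(-498) = -3/(-498) = -3*(-1/498) = 1/166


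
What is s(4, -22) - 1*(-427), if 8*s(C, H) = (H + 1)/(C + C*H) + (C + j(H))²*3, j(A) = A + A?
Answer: 32865/32 ≈ 1027.0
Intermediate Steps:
j(A) = 2*A
s(C, H) = 3*(C + 2*H)²/8 + (1 + H)/(8*(C + C*H)) (s(C, H) = ((H + 1)/(C + C*H) + (C + 2*H)²*3)/8 = ((1 + H)/(C + C*H) + 3*(C + 2*H)²)/8 = (3*(C + 2*H)² + (1 + H)/(C + C*H))/8 = 3*(C + 2*H)²/8 + (1 + H)/(8*(C + C*H)))
s(4, -22) - 1*(-427) = (⅛)*(1 + 3*4³ + 12*4*(-22)² + 12*(-22)*4²)/4 - 1*(-427) = (⅛)*(¼)*(1 + 3*64 + 12*4*484 + 12*(-22)*16) + 427 = (⅛)*(¼)*(1 + 192 + 23232 - 4224) + 427 = (⅛)*(¼)*19201 + 427 = 19201/32 + 427 = 32865/32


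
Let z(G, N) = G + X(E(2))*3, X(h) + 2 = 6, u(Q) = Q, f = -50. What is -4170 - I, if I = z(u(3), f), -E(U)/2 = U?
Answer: -4185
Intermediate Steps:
E(U) = -2*U
X(h) = 4 (X(h) = -2 + 6 = 4)
z(G, N) = 12 + G (z(G, N) = G + 4*3 = G + 12 = 12 + G)
I = 15 (I = 12 + 3 = 15)
-4170 - I = -4170 - 1*15 = -4170 - 15 = -4185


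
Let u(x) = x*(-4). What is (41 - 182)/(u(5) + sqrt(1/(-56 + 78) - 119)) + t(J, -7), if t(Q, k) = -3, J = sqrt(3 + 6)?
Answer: 27789/11417 + 141*I*sqrt(57574)/11417 ≈ 2.434 + 2.9633*I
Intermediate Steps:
J = 3 (J = sqrt(9) = 3)
u(x) = -4*x
(41 - 182)/(u(5) + sqrt(1/(-56 + 78) - 119)) + t(J, -7) = (41 - 182)/(-4*5 + sqrt(1/(-56 + 78) - 119)) - 3 = -141/(-20 + sqrt(1/22 - 119)) - 3 = -141/(-20 + sqrt(-2617/22)) - 3 = -141/(-20 + I*sqrt(57574)/22) - 3 = -3 - 141/(-20 + I*sqrt(57574)/22)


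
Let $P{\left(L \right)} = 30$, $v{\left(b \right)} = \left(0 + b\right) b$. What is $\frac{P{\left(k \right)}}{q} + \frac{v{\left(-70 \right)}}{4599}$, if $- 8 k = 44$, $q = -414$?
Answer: $\frac{15005}{15111} \approx 0.99298$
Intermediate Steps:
$k = - \frac{11}{2}$ ($k = \left(- \frac{1}{8}\right) 44 = - \frac{11}{2} \approx -5.5$)
$v{\left(b \right)} = b^{2}$ ($v{\left(b \right)} = b b = b^{2}$)
$\frac{P{\left(k \right)}}{q} + \frac{v{\left(-70 \right)}}{4599} = \frac{30}{-414} + \frac{\left(-70\right)^{2}}{4599} = 30 \left(- \frac{1}{414}\right) + 4900 \cdot \frac{1}{4599} = - \frac{5}{69} + \frac{700}{657} = \frac{15005}{15111}$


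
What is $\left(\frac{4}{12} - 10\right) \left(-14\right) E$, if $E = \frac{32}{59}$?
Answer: $\frac{12992}{177} \approx 73.401$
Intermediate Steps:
$E = \frac{32}{59}$ ($E = 32 \cdot \frac{1}{59} = \frac{32}{59} \approx 0.54237$)
$\left(\frac{4}{12} - 10\right) \left(-14\right) E = \left(\frac{4}{12} - 10\right) \left(-14\right) \frac{32}{59} = \left(4 \cdot \frac{1}{12} - 10\right) \left(-14\right) \frac{32}{59} = \left(\frac{1}{3} - 10\right) \left(-14\right) \frac{32}{59} = \left(- \frac{29}{3}\right) \left(-14\right) \frac{32}{59} = \frac{406}{3} \cdot \frac{32}{59} = \frac{12992}{177}$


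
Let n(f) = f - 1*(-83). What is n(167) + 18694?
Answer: 18944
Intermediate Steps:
n(f) = 83 + f (n(f) = f + 83 = 83 + f)
n(167) + 18694 = (83 + 167) + 18694 = 250 + 18694 = 18944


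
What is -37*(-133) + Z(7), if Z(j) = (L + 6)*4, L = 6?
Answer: 4969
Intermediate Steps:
Z(j) = 48 (Z(j) = (6 + 6)*4 = 12*4 = 48)
-37*(-133) + Z(7) = -37*(-133) + 48 = 4921 + 48 = 4969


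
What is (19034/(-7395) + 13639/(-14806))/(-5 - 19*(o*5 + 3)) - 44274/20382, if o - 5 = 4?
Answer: -739571340173737/341067867578130 ≈ -2.1684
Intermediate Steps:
o = 9 (o = 5 + 4 = 9)
(19034/(-7395) + 13639/(-14806))/(-5 - 19*(o*5 + 3)) - 44274/20382 = (19034/(-7395) + 13639/(-14806))/(-5 - 19*(9*5 + 3)) - 44274/20382 = (19034*(-1/7395) + 13639*(-1/14806))/(-5 - 19*(45 + 3)) - 44274*1/20382 = (-19034/7395 - 13639/14806)/(-5 - 19*48) - 7379/3397 = -382677809/(109490370*(-5 - 912)) - 7379/3397 = -382677809/109490370/(-917) - 7379/3397 = -382677809/109490370*(-1/917) - 7379/3397 = 382677809/100402669290 - 7379/3397 = -739571340173737/341067867578130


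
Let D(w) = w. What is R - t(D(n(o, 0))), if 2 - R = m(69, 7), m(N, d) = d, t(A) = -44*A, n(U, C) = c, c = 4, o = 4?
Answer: 171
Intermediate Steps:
n(U, C) = 4
R = -5 (R = 2 - 1*7 = 2 - 7 = -5)
R - t(D(n(o, 0))) = -5 - (-44)*4 = -5 - 1*(-176) = -5 + 176 = 171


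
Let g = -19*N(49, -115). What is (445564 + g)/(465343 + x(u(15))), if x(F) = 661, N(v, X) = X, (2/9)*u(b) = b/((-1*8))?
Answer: 447749/466004 ≈ 0.96083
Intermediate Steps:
u(b) = -9*b/16 (u(b) = 9*(b/((-1*8)))/2 = 9*(b/(-8))/2 = 9*(b*(-1/8))/2 = 9*(-b/8)/2 = -9*b/16)
g = 2185 (g = -19*(-115) = 2185)
(445564 + g)/(465343 + x(u(15))) = (445564 + 2185)/(465343 + 661) = 447749/466004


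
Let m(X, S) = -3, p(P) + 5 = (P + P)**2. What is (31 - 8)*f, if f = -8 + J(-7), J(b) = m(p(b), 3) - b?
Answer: -92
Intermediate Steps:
p(P) = -5 + 4*P**2 (p(P) = -5 + (P + P)**2 = -5 + (2*P)**2 = -5 + 4*P**2)
J(b) = -3 - b
f = -4 (f = -8 + (-3 - 1*(-7)) = -8 + (-3 + 7) = -8 + 4 = -4)
(31 - 8)*f = (31 - 8)*(-4) = 23*(-4) = -92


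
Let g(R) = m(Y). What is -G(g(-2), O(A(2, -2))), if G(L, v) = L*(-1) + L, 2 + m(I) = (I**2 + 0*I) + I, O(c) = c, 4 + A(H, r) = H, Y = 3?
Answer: 0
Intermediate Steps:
A(H, r) = -4 + H
m(I) = -2 + I + I**2 (m(I) = -2 + ((I**2 + 0*I) + I) = -2 + ((I**2 + 0) + I) = -2 + (I**2 + I) = -2 + (I + I**2) = -2 + I + I**2)
g(R) = 10 (g(R) = -2 + 3 + 3**2 = -2 + 3 + 9 = 10)
G(L, v) = 0 (G(L, v) = -L + L = 0)
-G(g(-2), O(A(2, -2))) = -1*0 = 0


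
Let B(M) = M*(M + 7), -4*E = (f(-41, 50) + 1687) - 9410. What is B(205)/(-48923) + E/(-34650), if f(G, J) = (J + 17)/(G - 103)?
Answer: -131686171031/139489257600 ≈ -0.94406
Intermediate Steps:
f(G, J) = (17 + J)/(-103 + G)
E = 1112179/576 (E = -(((17 + 50)/(-103 - 41) + 1687) - 9410)/4 = -((67/(-144) + 1687) - 9410)/4 = -((-1/144*67 + 1687) - 9410)/4 = -((-67/144 + 1687) - 9410)/4 = -(242861/144 - 9410)/4 = -1/4*(-1112179/144) = 1112179/576 ≈ 1930.9)
B(M) = M*(7 + M)
B(205)/(-48923) + E/(-34650) = (205*(7 + 205))/(-48923) + (1112179/576)/(-34650) = (205*212)*(-1/48923) + (1112179/576)*(-1/34650) = 43460*(-1/48923) - 1112179/19958400 = -43460/48923 - 1112179/19958400 = -131686171031/139489257600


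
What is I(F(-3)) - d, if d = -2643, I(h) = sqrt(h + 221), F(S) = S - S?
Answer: 2643 + sqrt(221) ≈ 2657.9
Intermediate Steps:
F(S) = 0
I(h) = sqrt(221 + h)
I(F(-3)) - d = sqrt(221 + 0) - 1*(-2643) = sqrt(221) + 2643 = 2643 + sqrt(221)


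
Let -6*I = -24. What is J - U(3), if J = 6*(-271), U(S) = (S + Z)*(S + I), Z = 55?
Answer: -2032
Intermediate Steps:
I = 4 (I = -⅙*(-24) = 4)
U(S) = (4 + S)*(55 + S) (U(S) = (S + 55)*(S + 4) = (55 + S)*(4 + S) = (4 + S)*(55 + S))
J = -1626
J - U(3) = -1626 - (220 + 3² + 59*3) = -1626 - (220 + 9 + 177) = -1626 - 1*406 = -1626 - 406 = -2032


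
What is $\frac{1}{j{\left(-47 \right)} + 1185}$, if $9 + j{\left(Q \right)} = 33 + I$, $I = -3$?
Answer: $\frac{1}{1206} \approx 0.00082919$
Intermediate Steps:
$j{\left(Q \right)} = 21$ ($j{\left(Q \right)} = -9 + \left(33 - 3\right) = -9 + 30 = 21$)
$\frac{1}{j{\left(-47 \right)} + 1185} = \frac{1}{21 + 1185} = \frac{1}{1206}$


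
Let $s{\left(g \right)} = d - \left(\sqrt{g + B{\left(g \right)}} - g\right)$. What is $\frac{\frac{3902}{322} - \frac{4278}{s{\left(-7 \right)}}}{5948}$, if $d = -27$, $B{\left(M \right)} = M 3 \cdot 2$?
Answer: $\frac{25768727}{1153941740} - \frac{14973 i}{3583670} \approx 0.022331 - 0.0041781 i$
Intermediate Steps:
$B{\left(M \right)} = 6 M$ ($B{\left(M \right)} = 3 M 2 = 6 M$)
$s{\left(g \right)} = -27 + g - \sqrt{7} \sqrt{g}$ ($s{\left(g \right)} = -27 - \left(\sqrt{g + 6 g} - g\right) = -27 - \left(\sqrt{7 g} - g\right) = -27 - \left(\sqrt{7} \sqrt{g} - g\right) = -27 - \left(- g + \sqrt{7} \sqrt{g}\right) = -27 + g - \sqrt{7} \sqrt{g}$)
$\frac{\frac{3902}{322} - \frac{4278}{s{\left(-7 \right)}}}{5948} = \frac{\frac{3902}{322} - \frac{4278}{-27 - 7 - \sqrt{7} \sqrt{-7}}}{5948} = \left(3902 \cdot \frac{1}{322} - \frac{4278}{-27 - 7 - \sqrt{7} i \sqrt{7}}\right) \frac{1}{5948} = \left(\frac{1951}{161} - \frac{4278}{-27 - 7 - 7 i}\right) \frac{1}{5948} = \left(\frac{1951}{161} - \frac{4278}{-34 - 7 i}\right) \frac{1}{5948} = \left(\frac{1951}{161} - 4278 \frac{-34 + 7 i}{1205}\right) \frac{1}{5948} = \left(\frac{1951}{161} - \frac{4278 \left(-34 + 7 i\right)}{1205}\right) \frac{1}{5948} = \frac{1951}{957628} - \frac{2139 \left(-34 + 7 i\right)}{3583670}$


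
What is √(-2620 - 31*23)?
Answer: I*√3333 ≈ 57.732*I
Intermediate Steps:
√(-2620 - 31*23) = √(-2620 - 713) = √(-3333) = I*√3333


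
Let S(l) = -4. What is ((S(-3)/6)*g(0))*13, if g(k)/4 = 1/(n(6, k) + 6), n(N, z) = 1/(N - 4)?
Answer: -16/3 ≈ -5.3333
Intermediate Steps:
n(N, z) = 1/(-4 + N)
g(k) = 8/13 (g(k) = 4/(1/(-4 + 6) + 6) = 4/(1/2 + 6) = 4/(½ + 6) = 4/(13/2) = 4*(2/13) = 8/13)
((S(-3)/6)*g(0))*13 = (-4/6*(8/13))*13 = (-4*⅙*(8/13))*13 = -⅔*8/13*13 = -16/39*13 = -16/3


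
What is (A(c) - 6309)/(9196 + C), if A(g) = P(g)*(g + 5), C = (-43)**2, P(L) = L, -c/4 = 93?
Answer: 26043/2209 ≈ 11.789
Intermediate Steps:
c = -372 (c = -4*93 = -372)
C = 1849
A(g) = g*(5 + g) (A(g) = g*(g + 5) = g*(5 + g))
(A(c) - 6309)/(9196 + C) = (-372*(5 - 372) - 6309)/(9196 + 1849) = (-372*(-367) - 6309)/11045 = (136524 - 6309)*(1/11045) = 130215*(1/11045) = 26043/2209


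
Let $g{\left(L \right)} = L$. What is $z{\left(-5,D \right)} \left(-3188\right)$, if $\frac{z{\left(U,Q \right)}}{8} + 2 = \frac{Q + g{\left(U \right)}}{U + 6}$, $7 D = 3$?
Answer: $\frac{1173184}{7} \approx 1.676 \cdot 10^{5}$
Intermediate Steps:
$D = \frac{3}{7}$ ($D = \frac{1}{7} \cdot 3 = \frac{3}{7} \approx 0.42857$)
$z{\left(U,Q \right)} = -16 + \frac{8 \left(Q + U\right)}{6 + U}$ ($z{\left(U,Q \right)} = -16 + 8 \frac{Q + U}{U + 6} = -16 + 8 \frac{Q + U}{6 + U} = -16 + \frac{8 \left(Q + U\right)}{6 + U}$)
$z{\left(-5,D \right)} \left(-3188\right) = \frac{8 \left(-12 + \frac{3}{7} - -5\right)}{6 - 5} \left(-3188\right) = \frac{8 \left(-12 + \frac{3}{7} + 5\right)}{1} \left(-3188\right) = 8 \cdot 1 \left(- \frac{46}{7}\right) \left(-3188\right) = \left(- \frac{368}{7}\right) \left(-3188\right) = \frac{1173184}{7}$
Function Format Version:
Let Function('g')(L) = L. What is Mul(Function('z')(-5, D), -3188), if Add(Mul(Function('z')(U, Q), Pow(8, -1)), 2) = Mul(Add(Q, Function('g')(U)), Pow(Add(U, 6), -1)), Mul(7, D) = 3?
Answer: Rational(1173184, 7) ≈ 1.6760e+5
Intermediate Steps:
D = Rational(3, 7) (D = Mul(Rational(1, 7), 3) = Rational(3, 7) ≈ 0.42857)
Function('z')(U, Q) = Add(-16, Mul(8, Pow(Add(6, U), -1), Add(Q, U))) (Function('z')(U, Q) = Add(-16, Mul(8, Mul(Add(Q, U), Pow(Add(U, 6), -1)))) = Add(-16, Mul(8, Mul(Add(Q, U), Pow(Add(6, U), -1)))) = Add(-16, Mul(8, Mul(Pow(Add(6, U), -1), Add(Q, U)))) = Add(-16, Mul(8, Pow(Add(6, U), -1), Add(Q, U))))
Mul(Function('z')(-5, D), -3188) = Mul(Mul(8, Pow(Add(6, -5), -1), Add(-12, Rational(3, 7), Mul(-1, -5))), -3188) = Mul(Mul(8, Pow(1, -1), Add(-12, Rational(3, 7), 5)), -3188) = Mul(Mul(8, 1, Rational(-46, 7)), -3188) = Mul(Rational(-368, 7), -3188) = Rational(1173184, 7)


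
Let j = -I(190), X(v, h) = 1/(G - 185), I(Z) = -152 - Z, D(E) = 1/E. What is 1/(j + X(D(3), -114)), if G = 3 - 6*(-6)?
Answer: 146/49931 ≈ 0.0029240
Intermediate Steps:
G = 39 (G = 3 + 36 = 39)
X(v, h) = -1/146 (X(v, h) = 1/(39 - 185) = 1/(-146) = -1/146)
j = 342 (j = -(-152 - 1*190) = -(-152 - 190) = -1*(-342) = 342)
1/(j + X(D(3), -114)) = 1/(342 - 1/146) = 1/(49931/146) = 146/49931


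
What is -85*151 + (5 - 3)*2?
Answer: -12831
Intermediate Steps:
-85*151 + (5 - 3)*2 = -12835 + 2*2 = -12835 + 4 = -12831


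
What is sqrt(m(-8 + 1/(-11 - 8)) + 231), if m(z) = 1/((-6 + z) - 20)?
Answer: sqrt(96686386)/647 ≈ 15.198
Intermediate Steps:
m(z) = 1/(-26 + z)
sqrt(m(-8 + 1/(-11 - 8)) + 231) = sqrt(1/(-26 + (-8 + 1/(-11 - 8))) + 231) = sqrt(1/(-26 + (-8 + 1/(-19))) + 231) = sqrt(1/(-26 + (-8 - 1/19)) + 231) = sqrt(1/(-26 - 153/19) + 231) = sqrt(1/(-647/19) + 231) = sqrt(-19/647 + 231) = sqrt(149438/647) = sqrt(96686386)/647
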